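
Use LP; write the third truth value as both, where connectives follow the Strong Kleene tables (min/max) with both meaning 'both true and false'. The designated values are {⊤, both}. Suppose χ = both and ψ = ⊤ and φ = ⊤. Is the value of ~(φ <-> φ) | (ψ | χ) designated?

φ <-> φ = ⊤ <-> ⊤ = ⊤
~(φ <-> φ) = ~⊤ = ⊥
ψ | χ = ⊤ | both = ⊤
~(φ <-> φ) | (ψ | χ) = ⊥ | ⊤ = ⊤
⊤ ∈ {⊤, both}.

Yes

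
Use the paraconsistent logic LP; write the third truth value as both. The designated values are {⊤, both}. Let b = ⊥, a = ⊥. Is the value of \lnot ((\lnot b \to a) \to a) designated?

\lnot b = \lnot ⊥ = ⊤
\lnot b \to a = ⊤ \to ⊥ = ⊥
(\lnot b \to a) \to a = ⊥ \to ⊥ = ⊤
\lnot ((\lnot b \to a) \to a) = \lnot ⊤ = ⊥
⊥ ∉ {⊤, both}.

No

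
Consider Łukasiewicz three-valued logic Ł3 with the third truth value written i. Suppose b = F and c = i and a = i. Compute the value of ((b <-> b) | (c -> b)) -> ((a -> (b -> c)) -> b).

F

b <-> b = F <-> F = T
c -> b = i -> F = i
(b <-> b) | (c -> b) = T | i = T
b -> c = F -> i = T
a -> (b -> c) = i -> T = T
(a -> (b -> c)) -> b = T -> F = F
((b <-> b) | (c -> b)) -> ((a -> (b -> c)) -> b) = T -> F = F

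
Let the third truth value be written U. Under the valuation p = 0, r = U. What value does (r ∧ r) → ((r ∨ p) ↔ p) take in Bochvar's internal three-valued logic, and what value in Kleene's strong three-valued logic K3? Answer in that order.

U; U

In Bochvar's internal three-valued logic: r ∧ r = U ∧ U = U
r ∨ p = U ∨ 0 = U
(r ∨ p) ↔ p = U ↔ 0 = U
(r ∧ r) → ((r ∨ p) ↔ p) = U → U = U  [any arg is the third value ⇒ result is the third value]
In Kleene's strong three-valued logic K3: r ∧ r = U ∧ U = U
r ∨ p = U ∨ 0 = U
(r ∨ p) ↔ p = U ↔ 0 = U
(r ∧ r) → ((r ∨ p) ↔ p) = U → U = U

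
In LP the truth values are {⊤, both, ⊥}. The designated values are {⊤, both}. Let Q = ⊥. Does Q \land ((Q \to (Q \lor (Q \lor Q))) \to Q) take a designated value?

Q \lor Q = ⊥ \lor ⊥ = ⊥
Q \lor (Q \lor Q) = ⊥ \lor ⊥ = ⊥
Q \to (Q \lor (Q \lor Q)) = ⊥ \to ⊥ = ⊤
(Q \to (Q \lor (Q \lor Q))) \to Q = ⊤ \to ⊥ = ⊥
Q \land ((Q \to (Q \lor (Q \lor Q))) \to Q) = ⊥ \land ⊥ = ⊥
⊥ ∉ {⊤, both}.

No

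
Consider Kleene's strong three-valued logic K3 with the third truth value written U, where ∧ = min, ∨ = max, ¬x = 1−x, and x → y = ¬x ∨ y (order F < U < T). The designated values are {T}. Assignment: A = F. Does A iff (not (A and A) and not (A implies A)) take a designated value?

A and A = F and F = F
not (A and A) = not F = T
A implies A = F implies F = T
not (A implies A) = not T = F
not (A and A) and not (A implies A) = T and F = F
A iff (not (A and A) and not (A implies A)) = F iff F = T
T ∈ {T}.

Yes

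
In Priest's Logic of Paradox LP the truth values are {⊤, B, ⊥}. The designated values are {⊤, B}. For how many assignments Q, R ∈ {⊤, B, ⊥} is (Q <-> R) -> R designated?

Of the 9 assignments, 8 give a value in {⊤, B}.

8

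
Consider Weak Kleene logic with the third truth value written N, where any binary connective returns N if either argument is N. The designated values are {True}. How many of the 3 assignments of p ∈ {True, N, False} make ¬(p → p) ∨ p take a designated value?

p=True: True ✓
p=N: N ·
p=False: False ·

1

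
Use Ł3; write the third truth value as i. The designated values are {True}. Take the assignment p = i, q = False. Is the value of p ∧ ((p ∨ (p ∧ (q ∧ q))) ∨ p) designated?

q ∧ q = False ∧ False = False
p ∧ (q ∧ q) = i ∧ False = False
p ∨ (p ∧ (q ∧ q)) = i ∨ False = i
(p ∨ (p ∧ (q ∧ q))) ∨ p = i ∨ i = i
p ∧ ((p ∨ (p ∧ (q ∧ q))) ∨ p) = i ∧ i = i
i ∉ {True}.

No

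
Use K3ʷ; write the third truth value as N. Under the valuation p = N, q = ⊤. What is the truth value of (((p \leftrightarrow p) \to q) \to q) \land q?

N

p \leftrightarrow p = N \leftrightarrow N = N
(p \leftrightarrow p) \to q = N \to ⊤ = N  [any arg is the third value ⇒ result is the third value]
((p \leftrightarrow p) \to q) \to q = N \to ⊤ = N
(((p \leftrightarrow p) \to q) \to q) \land q = N \land ⊤ = N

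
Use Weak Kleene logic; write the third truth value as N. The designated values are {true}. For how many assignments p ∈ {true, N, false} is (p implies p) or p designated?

2

p=true: true ✓
p=N: N ·
p=false: true ✓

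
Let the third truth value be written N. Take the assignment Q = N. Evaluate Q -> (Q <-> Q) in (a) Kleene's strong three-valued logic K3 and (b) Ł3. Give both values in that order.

In Kleene's strong three-valued logic K3: Q <-> Q = N <-> N = N
Q -> (Q <-> Q) = N -> N = N  [~N | N]
In Ł3: Q <-> Q = N <-> N = ⊤  [1 − |½−½|]
Q -> (Q <-> Q) = N -> ⊤ = ⊤
They differ because Kleene's strong three-valued logic K3 and Ł3 treat N differently under implication.

N; ⊤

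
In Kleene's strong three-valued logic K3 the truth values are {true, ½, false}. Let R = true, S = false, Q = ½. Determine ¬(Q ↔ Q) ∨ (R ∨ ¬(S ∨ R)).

Q ↔ Q = ½ ↔ ½ = ½
¬(Q ↔ Q) = ¬½ = ½
S ∨ R = false ∨ true = true
¬(S ∨ R) = ¬true = false
R ∨ ¬(S ∨ R) = true ∨ false = true
¬(Q ↔ Q) ∨ (R ∨ ¬(S ∨ R)) = ½ ∨ true = true

true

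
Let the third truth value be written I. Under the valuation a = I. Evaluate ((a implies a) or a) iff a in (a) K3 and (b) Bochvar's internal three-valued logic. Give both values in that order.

In K3: a implies a = I implies I = I  [not I or I]
(a implies a) or a = I or I = I
((a implies a) or a) iff a = I iff I = I
In Bochvar's internal three-valued logic: a implies a = I implies I = I  [any arg is the third value ⇒ result is the third value]
(a implies a) or a = I or I = I
((a implies a) or a) iff a = I iff I = I

I; I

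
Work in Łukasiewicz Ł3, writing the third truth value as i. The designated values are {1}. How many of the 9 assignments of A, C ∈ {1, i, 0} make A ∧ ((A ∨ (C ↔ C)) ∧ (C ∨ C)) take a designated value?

Designated under: (A=1, C=1).

1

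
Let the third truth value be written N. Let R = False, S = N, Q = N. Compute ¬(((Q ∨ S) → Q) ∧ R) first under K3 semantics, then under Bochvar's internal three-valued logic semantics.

True; N

In K3: Q ∨ S = N ∨ N = N
(Q ∨ S) → Q = N → N = N  [¬N ∨ N]
((Q ∨ S) → Q) ∧ R = N ∧ False = False
¬(((Q ∨ S) → Q) ∧ R) = ¬False = True
In Bochvar's internal three-valued logic: Q ∨ S = N ∨ N = N
(Q ∨ S) → Q = N → N = N  [any arg is the third value ⇒ result is the third value]
((Q ∨ S) → Q) ∧ R = N ∧ False = N
¬(((Q ∨ S) → Q) ∧ R) = ¬N = N
They differ because K3 and Bochvar's internal three-valued logic treat N differently under the binary connectives.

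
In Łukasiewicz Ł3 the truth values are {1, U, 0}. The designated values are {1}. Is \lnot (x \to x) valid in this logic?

Countermodel: x=1 gives 0, which is not designated.

No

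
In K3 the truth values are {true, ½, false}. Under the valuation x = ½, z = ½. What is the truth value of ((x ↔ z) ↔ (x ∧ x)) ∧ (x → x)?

x ↔ z = ½ ↔ ½ = ½
x ∧ x = ½ ∧ ½ = ½
(x ↔ z) ↔ (x ∧ x) = ½ ↔ ½ = ½
x → x = ½ → ½ = ½
((x ↔ z) ↔ (x ∧ x)) ∧ (x → x) = ½ ∧ ½ = ½

½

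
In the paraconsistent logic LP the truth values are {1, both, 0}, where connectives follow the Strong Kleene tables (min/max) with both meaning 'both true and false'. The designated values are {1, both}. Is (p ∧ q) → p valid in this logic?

Yes

Every assignment of p, q over {1, both, 0} gives a value in {1, both}.
In particular, with p=both, q=both: (p ∧ q) → p = both.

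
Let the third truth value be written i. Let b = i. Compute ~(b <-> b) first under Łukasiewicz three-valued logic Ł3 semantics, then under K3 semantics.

In Łukasiewicz three-valued logic Ł3: b <-> b = i <-> i = 1
~(b <-> b) = ~1 = 0
In K3: b <-> b = i <-> i = i
~(b <-> b) = ~i = i
They differ because Łukasiewicz three-valued logic Ł3 and K3 treat i differently under implication.

0; i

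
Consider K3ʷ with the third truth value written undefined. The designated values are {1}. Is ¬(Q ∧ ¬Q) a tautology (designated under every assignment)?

Countermodel: Q=undefined gives undefined, which is not designated.

No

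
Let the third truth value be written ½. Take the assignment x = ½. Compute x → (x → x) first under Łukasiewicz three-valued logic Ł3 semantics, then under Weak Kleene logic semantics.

In Łukasiewicz three-valued logic Ł3: x → x = ½ → ½ = ⊤
x → (x → x) = ½ → ⊤ = ⊤
In Weak Kleene logic: x → x = ½ → ½ = ½  [any arg is the third value ⇒ result is the third value]
x → (x → x) = ½ → ½ = ½
They differ because Łukasiewicz three-valued logic Ł3 and Weak Kleene logic treat ½ differently under the binary connectives.

⊤; ½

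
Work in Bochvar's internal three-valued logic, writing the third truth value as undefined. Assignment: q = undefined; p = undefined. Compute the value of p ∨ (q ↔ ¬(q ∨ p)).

undefined

q ∨ p = undefined ∨ undefined = undefined
¬(q ∨ p) = ¬undefined = undefined
q ↔ ¬(q ∨ p) = undefined ↔ undefined = undefined
p ∨ (q ↔ ¬(q ∨ p)) = undefined ∨ undefined = undefined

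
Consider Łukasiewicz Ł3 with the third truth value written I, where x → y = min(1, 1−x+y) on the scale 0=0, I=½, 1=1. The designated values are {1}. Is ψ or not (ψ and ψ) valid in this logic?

Countermodel: ψ=I gives I, which is not designated.

No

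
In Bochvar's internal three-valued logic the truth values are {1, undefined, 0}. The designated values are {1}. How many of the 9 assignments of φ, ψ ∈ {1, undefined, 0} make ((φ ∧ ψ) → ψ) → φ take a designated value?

2

Designated under: (φ=1, ψ=1); (φ=1, ψ=0).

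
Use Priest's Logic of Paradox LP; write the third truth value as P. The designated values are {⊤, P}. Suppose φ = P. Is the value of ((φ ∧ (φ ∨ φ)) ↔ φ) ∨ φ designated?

Yes

φ ∨ φ = P ∨ P = P
φ ∧ (φ ∨ φ) = P ∧ P = P
(φ ∧ (φ ∨ φ)) ↔ φ = P ↔ P = P
((φ ∧ (φ ∨ φ)) ↔ φ) ∨ φ = P ∨ P = P
P ∈ {⊤, P}.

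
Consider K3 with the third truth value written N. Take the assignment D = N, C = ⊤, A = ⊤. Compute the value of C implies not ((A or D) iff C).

⊥

A or D = ⊤ or N = ⊤
(A or D) iff C = ⊤ iff ⊤ = ⊤
not ((A or D) iff C) = not ⊤ = ⊥
C implies not ((A or D) iff C) = ⊤ implies ⊥ = ⊥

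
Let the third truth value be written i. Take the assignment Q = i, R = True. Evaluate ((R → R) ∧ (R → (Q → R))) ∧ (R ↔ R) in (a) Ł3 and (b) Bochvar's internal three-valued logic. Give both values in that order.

In Ł3: R → R = True → True = True
Q → R = i → True = True  [min(1, 1−½+1)]
R → (Q → R) = True → True = True
(R → R) ∧ (R → (Q → R)) = True ∧ True = True
R ↔ R = True ↔ True = True
((R → R) ∧ (R → (Q → R))) ∧ (R ↔ R) = True ∧ True = True
In Bochvar's internal three-valued logic: R → R = True → True = True
Q → R = i → True = i
R → (Q → R) = True → i = i
(R → R) ∧ (R → (Q → R)) = True ∧ i = i
R ↔ R = True ↔ True = True
((R → R) ∧ (R → (Q → R))) ∧ (R ↔ R) = i ∧ True = i
They differ because Ł3 and Bochvar's internal three-valued logic treat i differently under the binary connectives.

True; i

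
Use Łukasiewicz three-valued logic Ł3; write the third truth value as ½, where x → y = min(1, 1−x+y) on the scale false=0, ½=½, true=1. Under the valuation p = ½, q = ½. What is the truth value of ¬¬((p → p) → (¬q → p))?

true

p → p = ½ → ½ = true  [min(1, 1−½+½)]
¬q = ¬½ = ½
¬q → p = ½ → ½ = true
(p → p) → (¬q → p) = true → true = true
¬((p → p) → (¬q → p)) = ¬true = false
¬¬((p → p) → (¬q → p)) = ¬false = true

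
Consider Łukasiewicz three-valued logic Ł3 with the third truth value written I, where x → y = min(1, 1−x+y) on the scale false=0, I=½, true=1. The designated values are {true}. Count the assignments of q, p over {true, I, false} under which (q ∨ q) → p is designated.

Of the 9 assignments, 6 give a value in {true}.

6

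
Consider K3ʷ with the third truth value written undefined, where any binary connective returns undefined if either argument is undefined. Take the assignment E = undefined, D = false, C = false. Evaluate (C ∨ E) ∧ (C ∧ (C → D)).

undefined

C ∨ E = false ∨ undefined = undefined
C → D = false → false = true
C ∧ (C → D) = false ∧ true = false
(C ∨ E) ∧ (C ∧ (C → D)) = undefined ∧ false = undefined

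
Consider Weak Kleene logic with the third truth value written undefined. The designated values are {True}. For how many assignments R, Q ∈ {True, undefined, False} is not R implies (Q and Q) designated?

Designated under: (R=True, Q=True); (R=True, Q=False); (R=False, Q=True).

3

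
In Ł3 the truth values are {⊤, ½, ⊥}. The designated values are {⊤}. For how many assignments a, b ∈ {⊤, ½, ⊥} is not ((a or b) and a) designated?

Designated under: (a=⊥, b=⊤); (a=⊥, b=½); (a=⊥, b=⊥).

3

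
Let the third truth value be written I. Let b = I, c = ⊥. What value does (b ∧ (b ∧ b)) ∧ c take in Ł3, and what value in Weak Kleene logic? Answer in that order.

⊥; I

In Ł3: b ∧ b = I ∧ I = I
b ∧ (b ∧ b) = I ∧ I = I
(b ∧ (b ∧ b)) ∧ c = I ∧ ⊥ = ⊥
In Weak Kleene logic: b ∧ b = I ∧ I = I
b ∧ (b ∧ b) = I ∧ I = I
(b ∧ (b ∧ b)) ∧ c = I ∧ ⊥ = I
They differ because Ł3 and Weak Kleene logic treat I differently under the binary connectives.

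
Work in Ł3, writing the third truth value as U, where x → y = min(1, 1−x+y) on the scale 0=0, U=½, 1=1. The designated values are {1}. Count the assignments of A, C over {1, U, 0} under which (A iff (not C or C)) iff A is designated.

Of the 9 assignments, 6 give a value in {1}.

6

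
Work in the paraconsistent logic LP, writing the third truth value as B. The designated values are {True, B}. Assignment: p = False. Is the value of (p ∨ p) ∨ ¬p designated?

Yes

p ∨ p = False ∨ False = False
¬p = ¬False = True
(p ∨ p) ∨ ¬p = False ∨ True = True
True ∈ {True, B}.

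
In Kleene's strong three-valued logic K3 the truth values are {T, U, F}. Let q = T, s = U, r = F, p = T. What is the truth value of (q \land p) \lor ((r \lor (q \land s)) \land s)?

T

q \land p = T \land T = T
q \land s = T \land U = U
r \lor (q \land s) = F \lor U = U
(r \lor (q \land s)) \land s = U \land U = U
(q \land p) \lor ((r \lor (q \land s)) \land s) = T \lor U = T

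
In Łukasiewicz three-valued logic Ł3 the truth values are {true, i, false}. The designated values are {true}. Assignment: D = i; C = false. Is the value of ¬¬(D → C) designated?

D → C = i → false = i
¬(D → C) = ¬i = i
¬¬(D → C) = ¬i = i
i ∉ {true}.

No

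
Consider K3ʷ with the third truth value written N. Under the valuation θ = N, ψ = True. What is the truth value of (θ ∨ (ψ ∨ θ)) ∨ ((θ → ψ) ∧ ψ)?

N

ψ ∨ θ = True ∨ N = N
θ ∨ (ψ ∨ θ) = N ∨ N = N
θ → ψ = N → True = N  [any arg is the third value ⇒ result is the third value]
(θ → ψ) ∧ ψ = N ∧ True = N
(θ ∨ (ψ ∨ θ)) ∨ ((θ → ψ) ∧ ψ) = N ∨ N = N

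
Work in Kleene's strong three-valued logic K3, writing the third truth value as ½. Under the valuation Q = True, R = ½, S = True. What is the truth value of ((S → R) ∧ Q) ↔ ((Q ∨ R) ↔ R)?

½

S → R = True → ½ = ½  [¬True ∨ ½]
(S → R) ∧ Q = ½ ∧ True = ½
Q ∨ R = True ∨ ½ = True
(Q ∨ R) ↔ R = True ↔ ½ = ½
((S → R) ∧ Q) ↔ ((Q ∨ R) ↔ R) = ½ ↔ ½ = ½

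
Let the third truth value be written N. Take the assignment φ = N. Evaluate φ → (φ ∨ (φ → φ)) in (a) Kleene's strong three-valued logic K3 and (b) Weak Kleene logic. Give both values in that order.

N; N

In Kleene's strong three-valued logic K3: φ → φ = N → N = N
φ ∨ (φ → φ) = N ∨ N = N
φ → (φ ∨ (φ → φ)) = N → N = N
In Weak Kleene logic: φ → φ = N → N = N  [any arg is the third value ⇒ result is the third value]
φ ∨ (φ → φ) = N ∨ N = N
φ → (φ ∨ (φ → φ)) = N → N = N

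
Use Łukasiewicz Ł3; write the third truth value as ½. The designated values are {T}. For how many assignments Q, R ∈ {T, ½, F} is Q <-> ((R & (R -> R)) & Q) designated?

Of the 9 assignments, 6 give a value in {T}.

6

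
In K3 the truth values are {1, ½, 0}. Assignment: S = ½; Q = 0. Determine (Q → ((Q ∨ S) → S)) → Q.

Q ∨ S = 0 ∨ ½ = ½
(Q ∨ S) → S = ½ → ½ = ½
Q → ((Q ∨ S) → S) = 0 → ½ = 1
(Q → ((Q ∨ S) → S)) → Q = 1 → 0 = 0

0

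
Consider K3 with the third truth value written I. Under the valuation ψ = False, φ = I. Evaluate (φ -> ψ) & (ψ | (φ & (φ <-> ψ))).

I

φ -> ψ = I -> False = I  [~I | False]
φ <-> ψ = I <-> False = I
φ & (φ <-> ψ) = I & I = I
ψ | (φ & (φ <-> ψ)) = False | I = I
(φ -> ψ) & (ψ | (φ & (φ <-> ψ))) = I & I = I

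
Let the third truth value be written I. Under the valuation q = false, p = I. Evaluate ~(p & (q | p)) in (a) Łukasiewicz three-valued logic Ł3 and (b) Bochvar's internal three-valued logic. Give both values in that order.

I; I

In Łukasiewicz three-valued logic Ł3: q | p = false | I = I
p & (q | p) = I & I = I
~(p & (q | p)) = ~I = I
In Bochvar's internal three-valued logic: q | p = false | I = I
p & (q | p) = I & I = I
~(p & (q | p)) = ~I = I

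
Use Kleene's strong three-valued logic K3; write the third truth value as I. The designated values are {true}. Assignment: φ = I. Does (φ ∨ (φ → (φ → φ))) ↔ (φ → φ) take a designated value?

φ → φ = I → I = I  [¬I ∨ I]
φ → (φ → φ) = I → I = I
φ ∨ (φ → (φ → φ)) = I ∨ I = I
φ → φ = I → I = I
(φ ∨ (φ → (φ → φ))) ↔ (φ → φ) = I ↔ I = I
I ∉ {true}.

No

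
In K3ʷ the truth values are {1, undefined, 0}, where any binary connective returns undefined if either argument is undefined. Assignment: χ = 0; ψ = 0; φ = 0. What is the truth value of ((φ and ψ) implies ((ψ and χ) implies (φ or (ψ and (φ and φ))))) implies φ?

0

φ and ψ = 0 and 0 = 0
ψ and χ = 0 and 0 = 0
φ and φ = 0 and 0 = 0
ψ and (φ and φ) = 0 and 0 = 0
φ or (ψ and (φ and φ)) = 0 or 0 = 0
(ψ and χ) implies (φ or (ψ and (φ and φ))) = 0 implies 0 = 1
(φ and ψ) implies ((ψ and χ) implies (φ or (ψ and (φ and φ)))) = 0 implies 1 = 1
((φ and ψ) implies ((ψ and χ) implies (φ or (ψ and (φ and φ))))) implies φ = 1 implies 0 = 0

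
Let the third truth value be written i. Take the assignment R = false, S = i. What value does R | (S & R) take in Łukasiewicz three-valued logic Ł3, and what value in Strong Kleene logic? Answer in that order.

false; false

In Łukasiewicz three-valued logic Ł3: S & R = i & false = false
R | (S & R) = false | false = false
In Strong Kleene logic: S & R = i & false = false
R | (S & R) = false | false = false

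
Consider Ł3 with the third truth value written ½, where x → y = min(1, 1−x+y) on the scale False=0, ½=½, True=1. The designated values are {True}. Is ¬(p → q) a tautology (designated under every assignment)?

Countermodel: p=True, q=True gives False, which is not designated.

No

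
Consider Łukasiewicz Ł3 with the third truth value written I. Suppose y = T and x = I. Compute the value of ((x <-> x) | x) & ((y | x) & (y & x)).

I

x <-> x = I <-> I = T  [1 − |½−½|]
(x <-> x) | x = T | I = T
y | x = T | I = T
y & x = T & I = I
(y | x) & (y & x) = T & I = I
((x <-> x) | x) & ((y | x) & (y & x)) = T & I = I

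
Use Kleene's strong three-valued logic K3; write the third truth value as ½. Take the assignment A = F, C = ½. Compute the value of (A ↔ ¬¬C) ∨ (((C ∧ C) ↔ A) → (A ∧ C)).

¬C = ¬½ = ½
¬¬C = ¬½ = ½
A ↔ ¬¬C = F ↔ ½ = ½
C ∧ C = ½ ∧ ½ = ½
(C ∧ C) ↔ A = ½ ↔ F = ½
A ∧ C = F ∧ ½ = F
((C ∧ C) ↔ A) → (A ∧ C) = ½ → F = ½  [¬½ ∨ F]
(A ↔ ¬¬C) ∨ (((C ∧ C) ↔ A) → (A ∧ C)) = ½ ∨ ½ = ½

½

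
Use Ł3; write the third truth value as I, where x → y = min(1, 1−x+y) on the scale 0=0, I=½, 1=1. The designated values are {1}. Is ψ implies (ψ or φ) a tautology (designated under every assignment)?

Every assignment of ψ, φ over {1, I, 0} gives a value in {1}.
In particular, with ψ=I, φ=I: ψ implies (ψ or φ) = 1.

Yes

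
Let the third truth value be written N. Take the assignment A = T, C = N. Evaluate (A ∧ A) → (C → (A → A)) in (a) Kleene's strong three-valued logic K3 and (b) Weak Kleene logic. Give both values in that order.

In Kleene's strong three-valued logic K3: A ∧ A = T ∧ T = T
A → A = T → T = T
C → (A → A) = N → T = T  [¬N ∨ T]
(A ∧ A) → (C → (A → A)) = T → T = T
In Weak Kleene logic: A ∧ A = T ∧ T = T
A → A = T → T = T
C → (A → A) = N → T = N
(A ∧ A) → (C → (A → A)) = T → N = N
They differ because Kleene's strong three-valued logic K3 and Weak Kleene logic treat N differently under the binary connectives.

T; N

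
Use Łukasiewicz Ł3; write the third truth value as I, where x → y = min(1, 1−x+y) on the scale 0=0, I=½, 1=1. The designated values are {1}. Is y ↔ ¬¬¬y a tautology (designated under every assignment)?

No

Countermodel: y=1 gives 0, which is not designated.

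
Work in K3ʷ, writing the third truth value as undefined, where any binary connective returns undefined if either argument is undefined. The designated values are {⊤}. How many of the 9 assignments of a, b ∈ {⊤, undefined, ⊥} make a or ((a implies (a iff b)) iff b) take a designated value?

3

Designated under: (a=⊤, b=⊤); (a=⊤, b=⊥); (a=⊥, b=⊤).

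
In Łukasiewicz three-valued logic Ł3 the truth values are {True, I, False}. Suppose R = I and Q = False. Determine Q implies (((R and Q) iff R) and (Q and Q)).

R and Q = I and False = False
(R and Q) iff R = False iff I = I  [1 − |0−½|]
Q and Q = False and False = False
((R and Q) iff R) and (Q and Q) = I and False = False
Q implies (((R and Q) iff R) and (Q and Q)) = False implies False = True

True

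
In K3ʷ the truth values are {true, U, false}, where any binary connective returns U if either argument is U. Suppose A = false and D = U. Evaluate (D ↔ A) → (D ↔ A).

U

D ↔ A = U ↔ false = U
D ↔ A = U ↔ false = U
(D ↔ A) → (D ↔ A) = U → U = U  [any arg is the third value ⇒ result is the third value]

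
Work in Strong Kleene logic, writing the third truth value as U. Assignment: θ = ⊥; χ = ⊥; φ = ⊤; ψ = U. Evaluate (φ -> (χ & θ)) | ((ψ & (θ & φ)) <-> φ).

⊥

χ & θ = ⊥ & ⊥ = ⊥
φ -> (χ & θ) = ⊤ -> ⊥ = ⊥
θ & φ = ⊥ & ⊤ = ⊥
ψ & (θ & φ) = U & ⊥ = ⊥
(ψ & (θ & φ)) <-> φ = ⊥ <-> ⊤ = ⊥
(φ -> (χ & θ)) | ((ψ & (θ & φ)) <-> φ) = ⊥ | ⊥ = ⊥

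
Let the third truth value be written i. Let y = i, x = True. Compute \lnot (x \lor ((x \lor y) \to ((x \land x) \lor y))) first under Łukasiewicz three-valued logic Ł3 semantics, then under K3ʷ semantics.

False; i

In Łukasiewicz three-valued logic Ł3: x \lor y = True \lor i = True
x \land x = True \land True = True
(x \land x) \lor y = True \lor i = True
(x \lor y) \to ((x \land x) \lor y) = True \to True = True
x \lor ((x \lor y) \to ((x \land x) \lor y)) = True \lor True = True
\lnot (x \lor ((x \lor y) \to ((x \land x) \lor y))) = \lnot True = False
In K3ʷ: x \lor y = True \lor i = i
x \land x = True \land True = True
(x \land x) \lor y = True \lor i = i
(x \lor y) \to ((x \land x) \lor y) = i \to i = i  [any arg is the third value ⇒ result is the third value]
x \lor ((x \lor y) \to ((x \land x) \lor y)) = True \lor i = i
\lnot (x \lor ((x \lor y) \to ((x \land x) \lor y))) = \lnot i = i
They differ because Łukasiewicz three-valued logic Ł3 and K3ʷ treat i differently under the binary connectives.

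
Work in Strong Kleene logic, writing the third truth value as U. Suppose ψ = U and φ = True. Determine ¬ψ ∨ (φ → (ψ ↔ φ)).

U

¬ψ = ¬U = U
ψ ↔ φ = U ↔ True = U
φ → (ψ ↔ φ) = True → U = U  [¬True ∨ U]
¬ψ ∨ (φ → (ψ ↔ φ)) = U ∨ U = U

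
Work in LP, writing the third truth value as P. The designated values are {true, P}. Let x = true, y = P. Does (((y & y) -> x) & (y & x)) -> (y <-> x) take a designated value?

Yes

y & y = P & P = P
(y & y) -> x = P -> true = true  [~P | true]
y & x = P & true = P
((y & y) -> x) & (y & x) = true & P = P
y <-> x = P <-> true = P
(((y & y) -> x) & (y & x)) -> (y <-> x) = P -> P = P
P ∈ {true, P}.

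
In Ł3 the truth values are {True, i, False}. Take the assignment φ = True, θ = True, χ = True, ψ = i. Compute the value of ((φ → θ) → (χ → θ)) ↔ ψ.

i

φ → θ = True → True = True
χ → θ = True → True = True
(φ → θ) → (χ → θ) = True → True = True
((φ → θ) → (χ → θ)) ↔ ψ = True ↔ i = i  [1 − |1−½|]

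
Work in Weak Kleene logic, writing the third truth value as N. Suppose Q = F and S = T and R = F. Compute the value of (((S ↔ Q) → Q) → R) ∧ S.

F

S ↔ Q = T ↔ F = F
(S ↔ Q) → Q = F → F = T
((S ↔ Q) → Q) → R = T → F = F
(((S ↔ Q) → Q) → R) ∧ S = F ∧ T = F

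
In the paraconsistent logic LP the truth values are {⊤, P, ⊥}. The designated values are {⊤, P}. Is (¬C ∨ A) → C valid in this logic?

No

Countermodel: C=⊥, A=⊤ gives ⊥, which is not designated.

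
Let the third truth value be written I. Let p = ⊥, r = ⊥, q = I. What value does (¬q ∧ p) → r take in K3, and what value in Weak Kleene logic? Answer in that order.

In K3: ¬q = ¬I = I
¬q ∧ p = I ∧ ⊥ = ⊥
(¬q ∧ p) → r = ⊥ → ⊥ = ⊤
In Weak Kleene logic: ¬q = ¬I = I
¬q ∧ p = I ∧ ⊥ = I
(¬q ∧ p) → r = I → ⊥ = I  [any arg is the third value ⇒ result is the third value]
They differ because K3 and Weak Kleene logic treat I differently under the binary connectives.

⊤; I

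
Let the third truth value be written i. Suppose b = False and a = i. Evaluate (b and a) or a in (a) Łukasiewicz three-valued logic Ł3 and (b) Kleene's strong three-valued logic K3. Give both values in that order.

In Łukasiewicz three-valued logic Ł3: b and a = False and i = False
(b and a) or a = False or i = i
In Kleene's strong three-valued logic K3: b and a = False and i = False
(b and a) or a = False or i = i

i; i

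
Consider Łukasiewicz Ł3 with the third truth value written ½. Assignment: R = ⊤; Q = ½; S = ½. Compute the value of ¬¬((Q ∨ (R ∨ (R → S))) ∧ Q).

½

R → S = ⊤ → ½ = ½  [min(1, 1−1+½)]
R ∨ (R → S) = ⊤ ∨ ½ = ⊤
Q ∨ (R ∨ (R → S)) = ½ ∨ ⊤ = ⊤
(Q ∨ (R ∨ (R → S))) ∧ Q = ⊤ ∧ ½ = ½
¬((Q ∨ (R ∨ (R → S))) ∧ Q) = ¬½ = ½
¬¬((Q ∨ (R ∨ (R → S))) ∧ Q) = ¬½ = ½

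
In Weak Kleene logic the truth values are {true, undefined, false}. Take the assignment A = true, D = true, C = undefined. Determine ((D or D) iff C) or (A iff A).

undefined

D or D = true or true = true
(D or D) iff C = true iff undefined = undefined
A iff A = true iff true = true
((D or D) iff C) or (A iff A) = undefined or true = undefined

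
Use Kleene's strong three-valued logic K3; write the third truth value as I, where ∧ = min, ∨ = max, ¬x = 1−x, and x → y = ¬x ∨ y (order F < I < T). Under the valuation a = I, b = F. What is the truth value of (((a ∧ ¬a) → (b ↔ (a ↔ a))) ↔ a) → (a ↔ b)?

¬a = ¬I = I
a ∧ ¬a = I ∧ I = I
a ↔ a = I ↔ I = I
b ↔ (a ↔ a) = F ↔ I = I
(a ∧ ¬a) → (b ↔ (a ↔ a)) = I → I = I  [¬I ∨ I]
((a ∧ ¬a) → (b ↔ (a ↔ a))) ↔ a = I ↔ I = I
a ↔ b = I ↔ F = I
(((a ∧ ¬a) → (b ↔ (a ↔ a))) ↔ a) → (a ↔ b) = I → I = I

I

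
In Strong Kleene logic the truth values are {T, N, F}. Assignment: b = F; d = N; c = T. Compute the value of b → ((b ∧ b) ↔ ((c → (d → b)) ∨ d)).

T

b ∧ b = F ∧ F = F
d → b = N → F = N
c → (d → b) = T → N = N
(c → (d → b)) ∨ d = N ∨ N = N
(b ∧ b) ↔ ((c → (d → b)) ∨ d) = F ↔ N = N
b → ((b ∧ b) ↔ ((c → (d → b)) ∨ d)) = F → N = T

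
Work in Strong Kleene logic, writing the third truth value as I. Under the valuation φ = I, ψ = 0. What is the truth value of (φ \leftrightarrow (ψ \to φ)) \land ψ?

ψ \to φ = 0 \to I = 1  [\lnot 0 \lor I]
φ \leftrightarrow (ψ \to φ) = I \leftrightarrow 1 = I
(φ \leftrightarrow (ψ \to φ)) \land ψ = I \land 0 = 0

0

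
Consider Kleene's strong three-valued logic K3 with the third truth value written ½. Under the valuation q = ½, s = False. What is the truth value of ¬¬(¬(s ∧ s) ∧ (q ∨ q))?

½

s ∧ s = False ∧ False = False
¬(s ∧ s) = ¬False = True
q ∨ q = ½ ∨ ½ = ½
¬(s ∧ s) ∧ (q ∨ q) = True ∧ ½ = ½
¬(¬(s ∧ s) ∧ (q ∨ q)) = ¬½ = ½
¬¬(¬(s ∧ s) ∧ (q ∨ q)) = ¬½ = ½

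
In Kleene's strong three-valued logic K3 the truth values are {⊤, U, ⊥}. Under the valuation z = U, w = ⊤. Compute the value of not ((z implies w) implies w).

⊥

z implies w = U implies ⊤ = ⊤  [not U or ⊤]
(z implies w) implies w = ⊤ implies ⊤ = ⊤
not ((z implies w) implies w) = not ⊤ = ⊥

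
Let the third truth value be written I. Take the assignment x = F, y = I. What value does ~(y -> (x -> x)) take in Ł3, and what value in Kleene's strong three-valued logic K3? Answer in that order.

F; F

In Ł3: x -> x = F -> F = T
y -> (x -> x) = I -> T = T  [min(1, 1−½+1)]
~(y -> (x -> x)) = ~T = F
In Kleene's strong three-valued logic K3: x -> x = F -> F = T
y -> (x -> x) = I -> T = T  [~I | T]
~(y -> (x -> x)) = ~T = F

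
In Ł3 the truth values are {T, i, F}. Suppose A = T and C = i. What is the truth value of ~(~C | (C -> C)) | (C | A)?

T

~C = ~i = i
C -> C = i -> i = T  [min(1, 1−½+½)]
~C | (C -> C) = i | T = T
~(~C | (C -> C)) = ~T = F
C | A = i | T = T
~(~C | (C -> C)) | (C | A) = F | T = T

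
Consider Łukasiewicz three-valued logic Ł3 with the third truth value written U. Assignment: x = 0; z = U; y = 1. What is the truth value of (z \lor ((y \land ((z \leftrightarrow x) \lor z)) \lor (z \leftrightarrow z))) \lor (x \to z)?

1

z \leftrightarrow x = U \leftrightarrow 0 = U  [1 − |½−0|]
(z \leftrightarrow x) \lor z = U \lor U = U
y \land ((z \leftrightarrow x) \lor z) = 1 \land U = U
z \leftrightarrow z = U \leftrightarrow U = 1
(y \land ((z \leftrightarrow x) \lor z)) \lor (z \leftrightarrow z) = U \lor 1 = 1
z \lor ((y \land ((z \leftrightarrow x) \lor z)) \lor (z \leftrightarrow z)) = U \lor 1 = 1
x \to z = 0 \to U = 1
(z \lor ((y \land ((z \leftrightarrow x) \lor z)) \lor (z \leftrightarrow z))) \lor (x \to z) = 1 \lor 1 = 1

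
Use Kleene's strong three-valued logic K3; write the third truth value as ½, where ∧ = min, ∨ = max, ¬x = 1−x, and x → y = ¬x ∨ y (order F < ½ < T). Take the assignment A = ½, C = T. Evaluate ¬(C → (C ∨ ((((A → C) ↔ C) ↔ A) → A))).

A → C = ½ → T = T  [¬½ ∨ T]
(A → C) ↔ C = T ↔ T = T
((A → C) ↔ C) ↔ A = T ↔ ½ = ½
(((A → C) ↔ C) ↔ A) → A = ½ → ½ = ½
C ∨ ((((A → C) ↔ C) ↔ A) → A) = T ∨ ½ = T
C → (C ∨ ((((A → C) ↔ C) ↔ A) → A)) = T → T = T
¬(C → (C ∨ ((((A → C) ↔ C) ↔ A) → A))) = ¬T = F

F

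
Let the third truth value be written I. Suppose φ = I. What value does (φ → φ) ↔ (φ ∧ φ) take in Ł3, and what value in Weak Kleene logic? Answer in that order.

In Ł3: φ → φ = I → I = T
φ ∧ φ = I ∧ I = I
(φ → φ) ↔ (φ ∧ φ) = T ↔ I = I
In Weak Kleene logic: φ → φ = I → I = I  [any arg is the third value ⇒ result is the third value]
φ ∧ φ = I ∧ I = I
(φ → φ) ↔ (φ ∧ φ) = I ↔ I = I

I; I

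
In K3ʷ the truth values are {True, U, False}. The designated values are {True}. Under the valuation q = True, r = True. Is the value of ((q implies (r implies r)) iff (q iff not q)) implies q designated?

Yes

r implies r = True implies True = True
q implies (r implies r) = True implies True = True
not q = not True = False
q iff not q = True iff False = False
(q implies (r implies r)) iff (q iff not q) = True iff False = False
((q implies (r implies r)) iff (q iff not q)) implies q = False implies True = True
True ∈ {True}.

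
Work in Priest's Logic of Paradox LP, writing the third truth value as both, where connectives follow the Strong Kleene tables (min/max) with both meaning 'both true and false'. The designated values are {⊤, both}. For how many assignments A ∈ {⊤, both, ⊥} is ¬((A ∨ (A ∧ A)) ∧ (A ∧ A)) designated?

2

A=⊤: ⊥ ·
A=both: both ✓
A=⊥: ⊤ ✓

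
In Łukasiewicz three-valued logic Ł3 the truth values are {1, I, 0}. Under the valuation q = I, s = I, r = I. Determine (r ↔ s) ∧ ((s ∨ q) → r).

r ↔ s = I ↔ I = 1
s ∨ q = I ∨ I = I
(s ∨ q) → r = I → I = 1
(r ↔ s) ∧ ((s ∨ q) → r) = 1 ∧ 1 = 1

1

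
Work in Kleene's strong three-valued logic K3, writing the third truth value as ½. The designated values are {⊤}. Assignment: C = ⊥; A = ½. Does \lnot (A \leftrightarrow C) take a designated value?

A \leftrightarrow C = ½ \leftrightarrow ⊥ = ½
\lnot (A \leftrightarrow C) = \lnot ½ = ½
½ ∉ {⊤}.

No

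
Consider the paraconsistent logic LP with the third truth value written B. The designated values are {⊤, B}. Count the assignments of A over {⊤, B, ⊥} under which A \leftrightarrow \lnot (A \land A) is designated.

A=⊤: ⊥ ·
A=B: B ✓
A=⊥: ⊥ ·

1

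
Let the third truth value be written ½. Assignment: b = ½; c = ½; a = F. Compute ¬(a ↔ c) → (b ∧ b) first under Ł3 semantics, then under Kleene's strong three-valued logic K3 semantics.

T; ½

In Ł3: a ↔ c = F ↔ ½ = ½  [1 − |0−½|]
¬(a ↔ c) = ¬½ = ½
b ∧ b = ½ ∧ ½ = ½
¬(a ↔ c) → (b ∧ b) = ½ → ½ = T
In Kleene's strong three-valued logic K3: a ↔ c = F ↔ ½ = ½
¬(a ↔ c) = ¬½ = ½
b ∧ b = ½ ∧ ½ = ½
¬(a ↔ c) → (b ∧ b) = ½ → ½ = ½  [¬½ ∨ ½]
They differ because Ł3 and Kleene's strong three-valued logic K3 treat ½ differently under implication.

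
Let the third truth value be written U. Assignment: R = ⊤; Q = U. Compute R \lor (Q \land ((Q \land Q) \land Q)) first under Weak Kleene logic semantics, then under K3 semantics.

U; ⊤

In Weak Kleene logic: Q \land Q = U \land U = U
(Q \land Q) \land Q = U \land U = U
Q \land ((Q \land Q) \land Q) = U \land U = U
R \lor (Q \land ((Q \land Q) \land Q)) = ⊤ \lor U = U
In K3: Q \land Q = U \land U = U
(Q \land Q) \land Q = U \land U = U
Q \land ((Q \land Q) \land Q) = U \land U = U
R \lor (Q \land ((Q \land Q) \land Q)) = ⊤ \lor U = ⊤
They differ because Weak Kleene logic and K3 treat U differently under the binary connectives.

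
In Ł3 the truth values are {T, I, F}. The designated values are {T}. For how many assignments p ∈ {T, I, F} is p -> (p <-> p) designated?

p=T: T ✓
p=I: T ✓
p=F: T ✓

3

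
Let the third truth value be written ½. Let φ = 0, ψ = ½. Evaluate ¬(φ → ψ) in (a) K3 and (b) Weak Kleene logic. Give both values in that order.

In K3: φ → ψ = 0 → ½ = 1  [¬0 ∨ ½]
¬(φ → ψ) = ¬1 = 0
In Weak Kleene logic: φ → ψ = 0 → ½ = ½  [any arg is the third value ⇒ result is the third value]
¬(φ → ψ) = ¬½ = ½
They differ because K3 and Weak Kleene logic treat ½ differently under the binary connectives.

0; ½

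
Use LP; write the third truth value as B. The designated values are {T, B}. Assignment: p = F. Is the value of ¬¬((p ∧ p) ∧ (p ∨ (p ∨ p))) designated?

p ∧ p = F ∧ F = F
p ∨ p = F ∨ F = F
p ∨ (p ∨ p) = F ∨ F = F
(p ∧ p) ∧ (p ∨ (p ∨ p)) = F ∧ F = F
¬((p ∧ p) ∧ (p ∨ (p ∨ p))) = ¬F = T
¬¬((p ∧ p) ∧ (p ∨ (p ∨ p))) = ¬T = F
F ∉ {T, B}.

No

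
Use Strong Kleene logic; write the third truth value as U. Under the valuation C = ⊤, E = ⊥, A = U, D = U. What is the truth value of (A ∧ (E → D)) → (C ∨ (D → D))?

⊤

E → D = ⊥ → U = ⊤  [¬⊥ ∨ U]
A ∧ (E → D) = U ∧ ⊤ = U
D → D = U → U = U
C ∨ (D → D) = ⊤ ∨ U = ⊤
(A ∧ (E → D)) → (C ∨ (D → D)) = U → ⊤ = ⊤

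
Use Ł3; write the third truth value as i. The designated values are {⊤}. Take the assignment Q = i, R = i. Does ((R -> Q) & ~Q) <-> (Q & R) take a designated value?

Yes

R -> Q = i -> i = ⊤  [min(1, 1−½+½)]
~Q = ~i = i
(R -> Q) & ~Q = ⊤ & i = i
Q & R = i & i = i
((R -> Q) & ~Q) <-> (Q & R) = i <-> i = ⊤
⊤ ∈ {⊤}.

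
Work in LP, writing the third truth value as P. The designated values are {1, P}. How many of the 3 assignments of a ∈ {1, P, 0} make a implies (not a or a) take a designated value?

3

a=1: 1 ✓
a=P: P ✓
a=0: 1 ✓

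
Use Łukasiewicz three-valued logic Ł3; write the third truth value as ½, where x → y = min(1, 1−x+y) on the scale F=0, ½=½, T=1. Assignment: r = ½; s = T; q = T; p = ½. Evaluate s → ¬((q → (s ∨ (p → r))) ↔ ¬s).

T

p → r = ½ → ½ = T  [min(1, 1−½+½)]
s ∨ (p → r) = T ∨ T = T
q → (s ∨ (p → r)) = T → T = T
¬s = ¬T = F
(q → (s ∨ (p → r))) ↔ ¬s = T ↔ F = F
¬((q → (s ∨ (p → r))) ↔ ¬s) = ¬F = T
s → ¬((q → (s ∨ (p → r))) ↔ ¬s) = T → T = T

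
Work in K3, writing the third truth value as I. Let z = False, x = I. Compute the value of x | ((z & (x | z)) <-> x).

I

x | z = I | False = I
z & (x | z) = False & I = False
(z & (x | z)) <-> x = False <-> I = I
x | ((z & (x | z)) <-> x) = I | I = I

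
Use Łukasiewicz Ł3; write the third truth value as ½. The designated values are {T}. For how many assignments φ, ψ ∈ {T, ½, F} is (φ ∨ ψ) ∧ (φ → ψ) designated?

Designated under: (φ=T, ψ=T); (φ=½, ψ=T); (φ=F, ψ=T).

3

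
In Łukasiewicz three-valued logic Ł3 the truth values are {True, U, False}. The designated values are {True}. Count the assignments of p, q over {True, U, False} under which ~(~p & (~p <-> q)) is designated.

4

Designated under: (p=True, q=True); (p=True, q=U); (p=True, q=False); (p=False, q=False).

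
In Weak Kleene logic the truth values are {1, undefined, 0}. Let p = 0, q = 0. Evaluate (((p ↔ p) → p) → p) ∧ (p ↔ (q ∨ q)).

p ↔ p = 0 ↔ 0 = 1
(p ↔ p) → p = 1 → 0 = 0
((p ↔ p) → p) → p = 0 → 0 = 1
q ∨ q = 0 ∨ 0 = 0
p ↔ (q ∨ q) = 0 ↔ 0 = 1
(((p ↔ p) → p) → p) ∧ (p ↔ (q ∨ q)) = 1 ∧ 1 = 1

1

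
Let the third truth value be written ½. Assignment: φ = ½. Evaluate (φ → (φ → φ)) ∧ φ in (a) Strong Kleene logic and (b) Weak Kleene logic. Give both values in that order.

In Strong Kleene logic: φ → φ = ½ → ½ = ½
φ → (φ → φ) = ½ → ½ = ½
(φ → (φ → φ)) ∧ φ = ½ ∧ ½ = ½
In Weak Kleene logic: φ → φ = ½ → ½ = ½
φ → (φ → φ) = ½ → ½ = ½
(φ → (φ → φ)) ∧ φ = ½ ∧ ½ = ½

½; ½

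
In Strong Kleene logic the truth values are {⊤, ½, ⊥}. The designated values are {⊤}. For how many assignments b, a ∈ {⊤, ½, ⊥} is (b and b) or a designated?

5

Of the 9 assignments, 5 give a value in {⊤}.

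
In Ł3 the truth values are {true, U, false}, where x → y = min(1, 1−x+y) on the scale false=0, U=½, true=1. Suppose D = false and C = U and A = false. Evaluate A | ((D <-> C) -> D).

D <-> C = false <-> U = U  [1 − |0−½|]
(D <-> C) -> D = U -> false = U
A | ((D <-> C) -> D) = false | U = U

U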